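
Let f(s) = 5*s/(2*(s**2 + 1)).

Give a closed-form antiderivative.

The substitution u = s**2 + 1 works: f is exactly (dF/du)*(du/ds) for that inner function.
Check: d/ds[5*log(s**2 + 1)/4] = 5*s/(2*s**2 + 2), which equals f(s).

An antiderivative is F(s) = 5*log(s**2 + 1)/4.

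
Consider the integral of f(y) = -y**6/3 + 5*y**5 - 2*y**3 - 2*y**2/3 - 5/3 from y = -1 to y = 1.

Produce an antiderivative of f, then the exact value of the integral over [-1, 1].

The integrand splits into summands that can be handled one at a time.
F(y) = -y**7/21 + 5*y**6/6 - y**4/2 - 2*y**3/9 - 5*y/3 is an antiderivative of f.
Check: d/dy[-y**7/21 + 5*y**6/6 - y**4/2 - 2*y**3/9 - 5*y/3] = -y**6/3 + 5*y**5 - 2*y**3 - 2*y**2/3 - 5/3 = f(y).
F(1) = -101/63; F(-1) = 143/63.
Integral = F(1) - F(-1) = -244/63.

Antiderivative: F(y) = -y**7/21 + 5*y**6/6 - y**4/2 - 2*y**3/9 - 5*y/3; value = -244/63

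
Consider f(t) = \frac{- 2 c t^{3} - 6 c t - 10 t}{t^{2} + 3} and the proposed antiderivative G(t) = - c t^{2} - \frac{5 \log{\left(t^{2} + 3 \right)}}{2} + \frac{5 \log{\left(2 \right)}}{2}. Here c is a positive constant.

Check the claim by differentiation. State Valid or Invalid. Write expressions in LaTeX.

Invalid: d/dt[G] - f = \frac{5 t}{t^{2} + 3}, which is not 0.

d/dt[G] = \frac{- 2 c t^{3} - 6 c t - 5 t}{t^{2} + 3}
d/dt[G] - f(t) = \frac{5 t}{t^{2} + 3} != 0.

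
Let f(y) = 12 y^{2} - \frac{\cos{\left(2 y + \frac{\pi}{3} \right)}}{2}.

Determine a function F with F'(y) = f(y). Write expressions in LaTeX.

The integrand splits into summands that can be handled one at a time.
Check: d/dy[\frac{16 y^{3} - \sin{\left(2 y + \frac{\pi}{3} \right)}}{4}] = 12 y^{2} - \frac{\cos{\left(2 y + \frac{\pi}{3} \right)}}{2} = f(y).

An antiderivative is F(y) = \frac{16 y^{3} - \sin{\left(2 y + \frac{\pi}{3} \right)}}{4}.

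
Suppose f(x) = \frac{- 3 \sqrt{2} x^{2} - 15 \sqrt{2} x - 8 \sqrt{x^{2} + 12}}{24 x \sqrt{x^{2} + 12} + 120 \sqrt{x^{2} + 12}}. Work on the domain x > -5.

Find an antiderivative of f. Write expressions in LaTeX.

A first test for any F(x): its x-derivative must equal f(x) identically.
Check: d/dx[- \frac{\sqrt{\frac{x^{2}}{2} + 6}}{4} - \frac{\log{\left(x + 5 \right)}}{3}] = \frac{- 3 \sqrt{2} x^{2} - 15 \sqrt{2} x - 8 \sqrt{x^{2} + 12}}{24 x \sqrt{x^{2} + 12} + 120 \sqrt{x^{2} + 12}} = f(x).

An antiderivative is F(x) = - \frac{\sqrt{\frac{x^{2}}{2} + 6}}{4} - \frac{\log{\left(x + 5 \right)}}{3}.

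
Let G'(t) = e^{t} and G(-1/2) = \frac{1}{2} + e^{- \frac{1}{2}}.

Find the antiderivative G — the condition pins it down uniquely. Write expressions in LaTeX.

A candidate passes only if d/dt[G] lands on the given G'(t) exactly.
A general antiderivative is e^{t} + C.
The condition gives C = \frac{1}{2} + e^{- \frac{1}{2}} - (e^{- \frac{1}{2}}) = \frac{1}{2}.
So G(t) = e^{t} + \frac{1}{2}.
Check: d/dt[e^{t} + \frac{1}{2}] = e^{t} = G'(t).

G(t) = e^{t} + \frac{1}{2}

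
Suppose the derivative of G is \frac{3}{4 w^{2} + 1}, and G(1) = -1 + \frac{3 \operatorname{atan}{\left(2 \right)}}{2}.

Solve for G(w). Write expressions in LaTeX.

Whatever form G(w) takes, its d/dw must return the stated G'(w).
A general antiderivative is \frac{3 \operatorname{atan}{\left(2 w \right)}}{2} + C.
The condition gives C = -1 + \frac{3 \operatorname{atan}{\left(2 \right)}}{2} - (\frac{3 \operatorname{atan}{\left(2 \right)}}{2}) = -1.
So G(w) = \frac{3 \operatorname{atan}{\left(2 w \right)} - 2}{2}.
Check: d/dw[\frac{3 \operatorname{atan}{\left(2 w \right)} - 2}{2}] = \frac{3}{4 w^{2} + 1} = G'(w).

G(w) = \frac{3 \operatorname{atan}{\left(2 w \right)} - 2}{2}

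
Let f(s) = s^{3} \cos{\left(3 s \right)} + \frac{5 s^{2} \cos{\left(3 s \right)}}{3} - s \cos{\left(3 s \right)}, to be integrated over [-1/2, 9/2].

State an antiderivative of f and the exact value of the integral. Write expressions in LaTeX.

The integrand splits into summands that can be handled one at a time.
F(s) = \frac{s^{3} \sin{\left(3 s \right)}}{3} + \frac{5 s^{2} \sin{\left(3 s \right)}}{9} + \frac{s^{2} \cos{\left(3 s \right)}}{3} - \frac{5 s \sin{\left(3 s \right)}}{9} + \frac{10 s \cos{\left(3 s \right)}}{27} - \frac{10 \sin{\left(3 s \right)}}{81} - \frac{5 \cos{\left(3 s \right)}}{27} is an antiderivative of f.
Check: d/ds[\frac{s^{3} \sin{\left(3 s \right)}}{3} + \frac{5 s^{2} \sin{\left(3 s \right)}}{9} + \frac{s^{2} \cos{\left(3 s \right)}}{3} - \frac{5 s \sin{\left(3 s \right)}}{9} + \frac{10 s \cos{\left(3 s \right)}}{27} - \frac{10 \sin{\left(3 s \right)}}{81} - \frac{5 \cos{\left(3 s \right)}}{27}] = s^{3} \cos{\left(3 s \right)} + \frac{5 s^{2} \cos{\left(3 s \right)}}{3} - s \cos{\left(3 s \right)} = f(s).
F(9/2) = \frac{889 \cos{\left(\frac{27}{2} \right)}}{108} + \frac{25273 \sin{\left(\frac{27}{2} \right)}}{648}; F(-1/2) = - \frac{163 \sin{\left(\frac{3}{2} \right)}}{648} - \frac{31 \cos{\left(\frac{3}{2} \right)}}{108}.
Integral = F(9/2) - F(-1/2) = \frac{31 \cos{\left(\frac{3}{2} \right)}}{108} + \frac{163 \sin{\left(\frac{3}{2} \right)}}{648} + \frac{889 \cos{\left(\frac{27}{2} \right)}}{108} + \frac{25273 \sin{\left(\frac{27}{2} \right)}}{648}.

Antiderivative: F(s) = \frac{s^{3} \sin{\left(3 s \right)}}{3} + \frac{5 s^{2} \sin{\left(3 s \right)}}{9} + \frac{s^{2} \cos{\left(3 s \right)}}{3} - \frac{5 s \sin{\left(3 s \right)}}{9} + \frac{10 s \cos{\left(3 s \right)}}{27} - \frac{10 \sin{\left(3 s \right)}}{81} - \frac{5 \cos{\left(3 s \right)}}{27}; value = \frac{31 \cos{\left(\frac{3}{2} \right)}}{108} + \frac{163 \sin{\left(\frac{3}{2} \right)}}{648} + \frac{889 \cos{\left(\frac{27}{2} \right)}}{108} + \frac{25273 \sin{\left(\frac{27}{2} \right)}}{648}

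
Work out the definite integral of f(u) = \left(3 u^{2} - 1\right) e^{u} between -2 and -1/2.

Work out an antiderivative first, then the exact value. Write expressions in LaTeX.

f has the shape v'r + vr' for v = 3 u^{2} - 6 u + 5 and r = e^{u} — it is the derivative of the product v*r.
F(u) = 3 u^{2} e^{u} - 6 u e^{u} + 5 e^{u} is an antiderivative of f.
Check: d/du[3 u^{2} e^{u} - 6 u e^{u} + 5 e^{u}] = 3 u^{2} e^{u} - e^{u}, which equals f(u).
F(-1/2) = \frac{35}{4 e^{\frac{1}{2}}}; F(-2) = \frac{29}{e^{2}}.
Integral = F(-1/2) - F(-2) = - \frac{29}{e^{2}} + \frac{35}{4 e^{\frac{1}{2}}}.

Antiderivative: F(u) = 3 u^{2} e^{u} - 6 u e^{u} + 5 e^{u}; value = - \frac{29}{e^{2}} + \frac{35}{4 e^{\frac{1}{2}}}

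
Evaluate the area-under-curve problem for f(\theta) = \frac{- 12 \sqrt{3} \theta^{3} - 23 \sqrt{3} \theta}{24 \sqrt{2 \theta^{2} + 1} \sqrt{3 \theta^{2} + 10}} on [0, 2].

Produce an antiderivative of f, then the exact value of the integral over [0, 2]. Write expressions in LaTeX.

Antiderivative: F(\theta) = - \frac{\sqrt{\frac{\theta^{2}}{2} + \frac{5}{3}} \sqrt{\theta^{2} + \frac{1}{2}}}{4}; value = - \frac{\sqrt{66}}{8} + \frac{\sqrt{30}}{24}

f has the shape u'v + uv' for u = - \frac{\sqrt{\theta^{2} + \frac{1}{2}}}{4} and v = \sqrt{\frac{\theta^{2}}{2} + \frac{5}{3}} — it is the derivative of the product u*v.
F(\theta) = - \frac{\sqrt{\frac{\theta^{2}}{2} + \frac{5}{3}} \sqrt{\theta^{2} + \frac{1}{2}}}{4} is an antiderivative of f.
Check: d/d\theta[- \frac{\sqrt{\frac{\theta^{2}}{2} + \frac{5}{3}} \sqrt{\theta^{2} + \frac{1}{2}}}{4}] = \frac{\sqrt{2} \left(- 12 \sqrt{6} \theta^{3} - 23 \sqrt{6} \theta\right)}{48 \sqrt{2 \theta^{2} + 1} \sqrt{3 \theta^{2} + 10}}, which equals f(\theta).
F(2) = - \frac{\sqrt{66}}{8}; F(0) = - \frac{\sqrt{30}}{24}.
Integral = F(2) - F(0) = - \frac{\sqrt{66}}{8} + \frac{\sqrt{30}}{24}.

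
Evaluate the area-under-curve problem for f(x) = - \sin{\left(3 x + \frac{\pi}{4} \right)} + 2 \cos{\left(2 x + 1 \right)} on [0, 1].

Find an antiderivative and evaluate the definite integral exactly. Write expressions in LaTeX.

The integrand splits into summands that can be handled one at a time.
F(x) = \sin{\left(2 x + 1 \right)} + \frac{\cos{\left(3 x + \frac{\pi}{4} \right)}}{3} is an antiderivative of f.
Check: d/dx[\sin{\left(2 x + 1 \right)} + \frac{\cos{\left(3 x + \frac{\pi}{4} \right)}}{3}] = - \sin{\left(3 x + \frac{\pi}{4} \right)} + 2 \cos{\left(2 x + 1 \right)} = f(x).
F(1) = \frac{\cos{\left(\frac{\pi}{4} + 3 \right)}}{3} + \sin{\left(3 \right)}; F(0) = \frac{\sqrt{2}}{6} + \sin{\left(1 \right)}.
Integral = F(1) - F(0) = - \sin{\left(1 \right)} + \frac{\cos{\left(\frac{\pi}{4} + 3 \right)}}{3} - \frac{\sqrt{2}}{6} + \sin{\left(3 \right)}.

Antiderivative: F(x) = \sin{\left(2 x + 1 \right)} + \frac{\cos{\left(3 x + \frac{\pi}{4} \right)}}{3}; value = - \sin{\left(1 \right)} + \frac{\cos{\left(\frac{\pi}{4} + 3 \right)}}{3} - \frac{\sqrt{2}}{6} + \sin{\left(3 \right)}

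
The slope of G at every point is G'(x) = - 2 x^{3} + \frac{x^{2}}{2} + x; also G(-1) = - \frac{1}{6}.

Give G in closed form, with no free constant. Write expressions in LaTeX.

The integrand splits into summands that can be handled one at a time.
A general antiderivative is - \frac{x^{4}}{2} + \frac{x^{3}}{6} + \frac{x^{2}}{2} + C.
The condition gives C = - \frac{1}{6} - (- \frac{1}{6}) = 0.
So G(x) = - \frac{x^{4}}{2} + \frac{x^{3}}{6} + \frac{x^{2}}{2}.
Check: d/dx[- \frac{x^{4}}{2} + \frac{x^{3}}{6} + \frac{x^{2}}{2}] = - 2 x^{3} + \frac{x^{2}}{2} + x = G'(x).

G(x) = - \frac{x^{4}}{2} + \frac{x^{3}}{6} + \frac{x^{2}}{2}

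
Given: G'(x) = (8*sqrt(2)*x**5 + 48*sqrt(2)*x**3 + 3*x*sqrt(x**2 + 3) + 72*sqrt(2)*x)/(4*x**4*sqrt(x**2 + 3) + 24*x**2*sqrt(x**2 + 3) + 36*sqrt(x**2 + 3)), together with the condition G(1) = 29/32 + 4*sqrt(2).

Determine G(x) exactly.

G(x) = (16*sqrt(2)*x**2*sqrt(x**2 + 3) + 8*x**2 + 48*sqrt(2)*sqrt(x**2 + 3) + 21)/(8*(x**2 + 3))

Any candidate G(x) must reproduce the stated G'(x) exactly.
A general antiderivative is 2*sqrt(2*x**2 + 6) - 3/(4*(2*x**2 + 6)) + C.
The condition gives C = 29/32 + 4*sqrt(2) - (-3/32 + 4*sqrt(2)) = 1.
So G(x) = (16*sqrt(2)*x**2*sqrt(x**2 + 3) + 8*x**2 + 48*sqrt(2)*sqrt(x**2 + 3) + 21)/(8*(x**2 + 3)).
Check: d/dx[(16*sqrt(2)*x**2*sqrt(x**2 + 3) + 8*x**2 + 48*sqrt(2)*sqrt(x**2 + 3) + 21)/(8*(x**2 + 3))] = (8*sqrt(2)*x**5 + 48*sqrt(2)*x**3 + 3*x*sqrt(x**2 + 3) + 72*sqrt(2)*x)/(4*x**4*sqrt(x**2 + 3) + 24*x**2*sqrt(x**2 + 3) + 36*sqrt(x**2 + 3)) = G'(x).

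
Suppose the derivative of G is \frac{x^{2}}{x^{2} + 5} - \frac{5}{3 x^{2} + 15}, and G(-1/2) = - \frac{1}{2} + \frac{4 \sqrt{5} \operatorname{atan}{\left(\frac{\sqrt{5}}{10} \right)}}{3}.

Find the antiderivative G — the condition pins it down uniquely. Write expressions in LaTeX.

The integrand splits into summands that can be handled one at a time.
A general antiderivative is x - \frac{4 \sqrt{5} \operatorname{atan}{\left(\frac{\sqrt{5} x}{5} \right)}}{3} + C.
The condition gives C = - \frac{1}{2} + \frac{4 \sqrt{5} \operatorname{atan}{\left(\frac{\sqrt{5}}{10} \right)}}{3} - (- \frac{1}{2} + \frac{4 \sqrt{5} \operatorname{atan}{\left(\frac{\sqrt{5}}{10} \right)}}{3}) = 0.
So G(x) = \frac{3 x - 4 \sqrt{5} \operatorname{atan}{\left(\frac{\sqrt{5} x}{5} \right)}}{3}.
Check: d/dx[\frac{3 x - 4 \sqrt{5} \operatorname{atan}{\left(\frac{\sqrt{5} x}{5} \right)}}{3}] = \frac{3 x^{2} - 5}{3 x^{2} + 15}, which equals G'(x).

G(x) = \frac{3 x - 4 \sqrt{5} \operatorname{atan}{\left(\frac{\sqrt{5} x}{5} \right)}}{3}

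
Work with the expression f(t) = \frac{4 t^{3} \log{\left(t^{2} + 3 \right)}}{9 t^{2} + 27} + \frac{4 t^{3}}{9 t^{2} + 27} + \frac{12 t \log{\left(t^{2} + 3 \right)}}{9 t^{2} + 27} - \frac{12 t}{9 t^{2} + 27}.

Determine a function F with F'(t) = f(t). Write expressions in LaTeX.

An antiderivative is F(t) = \frac{2 t^{2} \log{\left(t^{2} + 3 \right)}}{9} - \frac{2 \log{\left(t^{2} + 3 \right)}}{3}.

f has the shape u'v + uv' for u = \frac{2 t^{2}}{9} - \frac{2}{3} and v = \log{\left(t^{2} + 3 \right)} — it is the derivative of the product u*v.
Check: d/dt[\frac{2 t^{2} \log{\left(t^{2} + 3 \right)}}{9} - \frac{2 \log{\left(t^{2} + 3 \right)}}{3}] = \frac{4 t^{3} \log{\left(t^{2} + 3 \right)} + 4 t^{3} + 12 t \log{\left(t^{2} + 3 \right)} - 12 t}{9 t^{2} + 27}, which equals f(t).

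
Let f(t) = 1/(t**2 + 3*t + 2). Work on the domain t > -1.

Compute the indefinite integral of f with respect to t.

The denominator factors as (t + 1)*(t + 2); partial fractions split f into directly integrable pieces: -1/(t + 2) + 1/(t + 1).
Check: d/dt[log(t + 1) - log(t + 2)] = 1/(t**2 + 3*t + 2) = f(t).

F(t) = log(t + 1) - log(t + 2) + C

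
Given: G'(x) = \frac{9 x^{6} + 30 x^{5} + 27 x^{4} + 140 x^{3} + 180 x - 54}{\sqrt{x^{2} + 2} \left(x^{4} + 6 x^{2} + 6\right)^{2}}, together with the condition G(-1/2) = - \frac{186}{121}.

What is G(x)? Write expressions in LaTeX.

G(x) = \frac{- 9 x \sqrt{x^{2} + 2} - 20 \sqrt{x^{2} + 2}}{2 x^{4} + 12 x^{2} + 12}

Recover the given G'(x) by differentiating a candidate G(x); any mismatch rules it out.
A general antiderivative is \frac{2 \left(- \frac{3 x}{4} - \frac{5}{3}\right) \sqrt{x^{2} + 2}}{\frac{x^{4}}{3} + 2 x^{2} + 2} + C.
The condition gives C = - \frac{186}{121} - (- \frac{186}{121}) = 0.
So G(x) = \frac{- 9 x \sqrt{x^{2} + 2} - 20 \sqrt{x^{2} + 2}}{2 x^{4} + 12 x^{2} + 12}.
Check: d/dx[\frac{- 9 x \sqrt{x^{2} + 2} - 20 \sqrt{x^{2} + 2}}{2 x^{4} + 12 x^{2} + 12}] = \frac{9 x^{6} + 30 x^{5} + 27 x^{4} + 140 x^{3} + 180 x - 54}{x^{8} \sqrt{x^{2} + 2} + 12 x^{6} \sqrt{x^{2} + 2} + 48 x^{4} \sqrt{x^{2} + 2} + 72 x^{2} \sqrt{x^{2} + 2} + 36 \sqrt{x^{2} + 2}}, which equals G'(x).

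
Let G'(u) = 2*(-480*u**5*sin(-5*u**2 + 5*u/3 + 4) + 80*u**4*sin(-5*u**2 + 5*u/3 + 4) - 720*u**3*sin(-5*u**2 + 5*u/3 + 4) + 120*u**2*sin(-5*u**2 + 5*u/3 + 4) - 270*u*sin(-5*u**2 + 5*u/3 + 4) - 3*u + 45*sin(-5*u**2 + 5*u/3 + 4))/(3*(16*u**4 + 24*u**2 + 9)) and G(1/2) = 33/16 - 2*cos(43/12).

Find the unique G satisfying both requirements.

G(u) = -(32*u**2*cos(-5*u**2 + 5*u/3 + 4) - 32*u**2 + 24*cos(-5*u**2 + 5*u/3 + 4) - 25)/(4*(4*u**2 + 3))

A first test for any G(u): its u-derivative must equal the given G'(u).
A general antiderivative is -2*cos(-5*u**2 + 5*u/3 + 4) + 1/(4*(4*u**2 + 3)) + C.
The condition gives C = 33/16 - 2*cos(43/12) - (1/16 - 2*cos(43/12)) = 2.
So G(u) = -(32*u**2*cos(-5*u**2 + 5*u/3 + 4) - 32*u**2 + 24*cos(-5*u**2 + 5*u/3 + 4) - 25)/(4*(4*u**2 + 3)).
Check: d/du[-(32*u**2*cos(-5*u**2 + 5*u/3 + 4) - 32*u**2 + 24*cos(-5*u**2 + 5*u/3 + 4) - 25)/(4*(4*u**2 + 3))] = (-960*u**5*sin(-5*u**2 + 5*u/3 + 4) + 160*u**4*sin(-5*u**2 + 5*u/3 + 4) - 1440*u**3*sin(-5*u**2 + 5*u/3 + 4) + 240*u**2*sin(-5*u**2 + 5*u/3 + 4) - 540*u*sin(-5*u**2 + 5*u/3 + 4) - 6*u + 90*sin(-5*u**2 + 5*u/3 + 4))/(48*u**4 + 72*u**2 + 27), which equals G'(u).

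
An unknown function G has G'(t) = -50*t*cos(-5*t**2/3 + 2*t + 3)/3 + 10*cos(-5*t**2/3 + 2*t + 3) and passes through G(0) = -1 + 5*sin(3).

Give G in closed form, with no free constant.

The substitution u = -5*t**2/3 + 2*t + 3 works: G'(t) is exactly (dG/du)*(du/dt) for that inner function.
A general antiderivative is 5*sin(-5*t**2/3 + 2*t + 3) + C.
The condition gives C = -1 + 5*sin(3) - (5*sin(3)) = -1.
So G(t) = 5*sin(-5*t**2/3 + 2*t + 3) - 1.
Check: d/dt[5*sin(-5*t**2/3 + 2*t + 3) - 1] = -50*t*cos(-5*t**2/3 + 2*t + 3)/3 + 10*cos(-5*t**2/3 + 2*t + 3) = G'(t).

G(t) = 5*sin(-5*t**2/3 + 2*t + 3) - 1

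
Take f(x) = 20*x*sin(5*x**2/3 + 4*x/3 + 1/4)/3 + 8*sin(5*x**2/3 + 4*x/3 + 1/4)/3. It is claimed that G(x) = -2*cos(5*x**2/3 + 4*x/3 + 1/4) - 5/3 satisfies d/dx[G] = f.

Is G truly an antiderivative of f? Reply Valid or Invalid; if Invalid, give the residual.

Valid. The derivative of G reproduces f.

d/dx[G] = 20*x*sin(5*x**2/3 + 4*x/3 + 1/4)/3 + 8*sin(5*x**2/3 + 4*x/3 + 1/4)/3
This equals f(x) exactly, so the claim holds.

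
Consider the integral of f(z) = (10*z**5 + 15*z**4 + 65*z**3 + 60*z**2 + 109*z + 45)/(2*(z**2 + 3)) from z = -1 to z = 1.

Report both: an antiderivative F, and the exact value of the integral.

Whatever form F(z) takes, F'(z) = f(z) is non-negotiable.
F(z) = (5*z**4 + 10*z**3 + 35*z**2 + 30*z + 4*log(2*z**2 + 6) + 45)/4 is an antiderivative of f.
Check: d/dz[(5*z**4 + 10*z**3 + 35*z**2 + 30*z + 4*log(2*z**2 + 6) + 45)/4] = (10*z**5 + 15*z**4 + 65*z**3 + 60*z**2 + 109*z + 45)/(2*z**2 + 6), which equals f(z).
F(1) = log(8) + 125/4; F(-1) = log(8) + 45/4.
Integral = F(1) - F(-1) = 20.

Antiderivative: F(z) = (5*z**4 + 10*z**3 + 35*z**2 + 30*z + 4*log(2*z**2 + 6) + 45)/4; value = 20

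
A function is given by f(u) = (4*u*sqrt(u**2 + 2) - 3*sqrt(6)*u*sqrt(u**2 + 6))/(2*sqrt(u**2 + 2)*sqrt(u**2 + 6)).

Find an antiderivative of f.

An antiderivative is F(u) = 2*sqrt(u**2 + 6) - 3*sqrt(3*u**2/2 + 3).

Whatever form F(u) takes, F'(u) = f(u) is non-negotiable.
Check: d/du[2*sqrt(u**2 + 6) - 3*sqrt(3*u**2/2 + 3)] = (4*u*sqrt(u**2 + 2) - 3*sqrt(6)*u*sqrt(u**2 + 6))/(2*sqrt(u**2 + 2)*sqrt(u**2 + 6)) = f(u).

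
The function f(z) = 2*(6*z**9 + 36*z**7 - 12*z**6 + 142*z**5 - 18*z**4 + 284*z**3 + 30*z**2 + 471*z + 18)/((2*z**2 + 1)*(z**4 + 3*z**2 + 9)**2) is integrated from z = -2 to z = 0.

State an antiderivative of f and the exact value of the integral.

Recover f(z) by differentiating a candidate F(z); any mismatch rules it out.
F(z) = (4*z/3 + 5/3)/(z**4/3 + z**2 + 3) + 3*log(2*z**2 + 1) is an antiderivative of f.
Check: d/dz[(4*z/3 + 5/3)/(z**4/3 + z**2 + 3) + 3*log(2*z**2 + 1)] = (12*z**9 + 72*z**7 - 24*z**6 + 284*z**5 - 36*z**4 + 568*z**3 + 60*z**2 + 942*z + 36)/(2*z**10 + 13*z**8 + 60*z**6 + 135*z**4 + 216*z**2 + 81), which equals f(z).
F(0) = 5/9; F(-2) = -3/37 + 3*log(9).
Integral = F(0) - F(-2) = 212/333 - 3*log(9).

Antiderivative: F(z) = (4*z/3 + 5/3)/(z**4/3 + z**2 + 3) + 3*log(2*z**2 + 1); value = 212/333 - 3*log(9)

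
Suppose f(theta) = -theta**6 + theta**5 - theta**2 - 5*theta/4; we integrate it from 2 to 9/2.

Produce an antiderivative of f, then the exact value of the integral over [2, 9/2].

Antiderivative: F(theta) = theta**2*(-24*theta**5 + 28*theta**4 - 56*theta - 105)/168; value = -446255/112

The integrand splits into summands that can be handled one at a time.
F(theta) = theta**2*(-24*theta**5 + 28*theta**4 - 56*theta - 105)/168 is an antiderivative of f.
Check: d/dtheta[theta**2*(-24*theta**5 + 28*theta**4 - 56*theta - 105)/168] = -theta**6 + theta**5 - theta**2 - 5*theta/4 = f(theta).
F(9/2) = -447687/112; F(2) = -179/14.
Integral = F(9/2) - F(2) = -446255/112.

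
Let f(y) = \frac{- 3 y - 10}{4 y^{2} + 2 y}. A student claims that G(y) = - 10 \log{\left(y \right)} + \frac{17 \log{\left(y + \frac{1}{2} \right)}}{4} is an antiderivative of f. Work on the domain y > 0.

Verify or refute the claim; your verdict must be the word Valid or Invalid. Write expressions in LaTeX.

Invalid: d/dy[G] - f = - \frac{5}{y}, which is not 0.

d/dy[G] = \frac{- 23 y - 20}{4 y^{2} + 2 y}
d/dy[G] - f(y) = - \frac{5}{y} != 0.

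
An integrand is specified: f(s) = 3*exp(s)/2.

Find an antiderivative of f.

A candidate is checked by its d/ds: the result must match f(s).
Check: d/ds[3*exp(s)/2] = 3*exp(s)/2 = f(s).

An antiderivative is F(s) = 3*exp(s)/2.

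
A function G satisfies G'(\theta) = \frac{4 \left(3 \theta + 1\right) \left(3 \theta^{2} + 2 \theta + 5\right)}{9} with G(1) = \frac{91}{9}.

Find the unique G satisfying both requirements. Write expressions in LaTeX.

G(\theta) = \frac{\left(3 \theta^{2} + 2 \theta + 5\right)^{2} - 9}{9}

G'(\theta) matches the chain-rule pattern g'(h)*h' with inner function h(\theta) = \theta^{2} + \frac{2 \theta}{3} + \frac{5}{3}; substituting u = h(\theta) collapses the integral.
A general antiderivative is \left(\theta^{2} + \frac{2 \theta}{3} + \frac{5}{3}\right)^{2} + C.
The condition gives C = \frac{91}{9} - (\frac{100}{9}) = -1.
So G(\theta) = \frac{\left(3 \theta^{2} + 2 \theta + 5\right)^{2} - 9}{9}.
Check: d/d\theta[\frac{\left(3 \theta^{2} + 2 \theta + 5\right)^{2} - 9}{9}] = 4 \theta^{3} + 4 \theta^{2} + \frac{68 \theta}{9} + \frac{20}{9}, which equals G'(\theta).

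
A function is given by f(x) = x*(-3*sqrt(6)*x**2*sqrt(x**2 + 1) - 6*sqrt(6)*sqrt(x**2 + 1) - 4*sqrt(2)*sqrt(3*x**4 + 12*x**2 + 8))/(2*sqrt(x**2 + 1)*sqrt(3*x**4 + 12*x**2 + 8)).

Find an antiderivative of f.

Any candidate F(x) must reproduce f(x) exactly when differentiated.
Check: d/dx[-(8*sqrt(2)*sqrt(x**2 + 1) + sqrt(6)*sqrt(3*x**4 + 12*x**2 + 8))/4] = (-3*sqrt(6)*x**3*sqrt(x**2 + 1) - 6*sqrt(6)*x*sqrt(x**2 + 1) - 4*sqrt(2)*x*sqrt(3*x**4 + 12*x**2 + 8))/(2*sqrt(x**2 + 1)*sqrt(3*x**4 + 12*x**2 + 8)), which equals f(x).

An antiderivative is F(x) = -(8*sqrt(2)*sqrt(x**2 + 1) + sqrt(6)*sqrt(3*x**4 + 12*x**2 + 8))/4.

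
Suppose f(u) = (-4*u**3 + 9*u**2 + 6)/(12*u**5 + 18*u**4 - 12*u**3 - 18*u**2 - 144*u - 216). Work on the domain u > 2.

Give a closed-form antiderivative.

An antiderivative is F(u) = (5*log(u - 2) - 212*log(u + 3/2) + 259*log(u + 2) - 26*log(u**2 + 3) - 2*sqrt(3)*atan(sqrt(3)*u/3))/588.

Factor the denominator (6*(u - 2)*(u + 2)*(2*u + 3)*(u**2 + 3)) and decompose: f = -(26*u + 3)/(294*(u**2 + 3)) - 106/(147*(2*u + 3)) + 37/(84*(u + 2)) + 5/(588*(u - 2)); each piece integrates to a log, atan, or power term.
Check: d/du[(5*log(u - 2) - 212*log(u + 3/2) + 259*log(u + 2) - 26*log(u**2 + 3) - 2*sqrt(3)*atan(sqrt(3)*u/3))/588] = (-4*u**3 + 9*u**2 + 6)/(12*u**5 + 18*u**4 - 12*u**3 - 18*u**2 - 144*u - 216) = f(u).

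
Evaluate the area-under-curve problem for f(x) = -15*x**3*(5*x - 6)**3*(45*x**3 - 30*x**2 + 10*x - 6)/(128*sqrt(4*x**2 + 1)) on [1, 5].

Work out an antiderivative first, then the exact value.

Antiderivative: F(x) = -15*x**4*(6 - 5*x)**4*sqrt(4*x**2 + 1)/512; value = -1221759375*sqrt(101)/512 + 15*sqrt(5)/512

f has the shape u'v + uv' for u = -15*sqrt(4*x**2 + 1)/2 and v = (-5*x**2/4 + 3*x/2)**4 — it is the derivative of the product u*v.
F(x) = -15*x**4*(6 - 5*x)**4*sqrt(4*x**2 + 1)/512 is an antiderivative of f.
Check: d/dx[-15*x**4*(6 - 5*x)**4*sqrt(4*x**2 + 1)/512] = (-84375*x**9 + 360000*x**8 - 585750*x**7 + 467550*x**6 - 218700*x**5 + 81000*x**4 - 19440*x**3)/(128*sqrt(4*x**2 + 1)), which equals f(x).
F(5) = -1221759375*sqrt(101)/512; F(1) = -15*sqrt(5)/512.
Integral = F(5) - F(1) = -1221759375*sqrt(101)/512 + 15*sqrt(5)/512.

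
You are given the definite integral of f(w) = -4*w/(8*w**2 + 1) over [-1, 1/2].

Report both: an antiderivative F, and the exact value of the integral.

The substitution u = 4*w**2 + 1/2 works: f is exactly (dF/du)*(du/dw) for that inner function.
F(w) = -log(4*w**2 + 1/2)/4 is an antiderivative of f.
Check: d/dw[-log(4*w**2 + 1/2)/4] = -4*w/(8*w**2 + 1) = f(w).
F(1/2) = -log(3/2)/4; F(-1) = -log(9/2)/4.
Integral = F(1/2) - F(-1) = -log(3/2)/4 + log(9/2)/4.

Antiderivative: F(w) = -log(4*w**2 + 1/2)/4; value = -log(3/2)/4 + log(9/2)/4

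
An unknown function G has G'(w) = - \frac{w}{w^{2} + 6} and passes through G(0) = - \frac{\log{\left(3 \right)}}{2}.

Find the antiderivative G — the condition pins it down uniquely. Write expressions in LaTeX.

G(w) = - \frac{\log{\left(\frac{w^{2}}{2} + 3 \right)}}{2}

G'(w) matches the chain-rule pattern g'(h)*h' with inner function h(w) = \frac{w^{2}}{2} + 3; substituting u = h(w) collapses the integral.
A general antiderivative is - \frac{\log{\left(\frac{w^{2}}{2} + 3 \right)}}{2} + C.
The condition gives C = - \frac{\log{\left(3 \right)}}{2} - (- \frac{\log{\left(3 \right)}}{2}) = 0.
So G(w) = - \frac{\log{\left(\frac{w^{2}}{2} + 3 \right)}}{2}.
Check: d/dw[- \frac{\log{\left(\frac{w^{2}}{2} + 3 \right)}}{2}] = - \frac{w}{w^{2} + 6} = G'(w).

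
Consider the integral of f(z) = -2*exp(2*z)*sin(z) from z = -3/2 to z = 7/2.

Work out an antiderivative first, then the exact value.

For F(z) to be correct the identity F'(z) - f(z) = 0 must hold.
F(z) = -4*exp(2*z)*sin(z)/5 + 2*exp(2*z)*cos(z)/5 is an antiderivative of f.
Check: d/dz[-4*exp(2*z)*sin(z)/5 + 2*exp(2*z)*cos(z)/5] = -2*exp(2*z)*sin(z) = f(z).
F(7/2) = 2*exp(7)*cos(7/2)/5 - 4*exp(7)*sin(7/2)/5; F(-3/2) = 2*exp(-3)*cos(3/2)/5 + 4*exp(-3)*sin(3/2)/5.
Integral = F(7/2) - F(-3/2) = 2*exp(7)*cos(7/2)/5 - 4*exp(-3)*sin(3/2)/5 - 2*exp(-3)*cos(3/2)/5 - 4*exp(7)*sin(7/2)/5.

Antiderivative: F(z) = -4*exp(2*z)*sin(z)/5 + 2*exp(2*z)*cos(z)/5; value = 2*exp(7)*cos(7/2)/5 - 4*exp(-3)*sin(3/2)/5 - 2*exp(-3)*cos(3/2)/5 - 4*exp(7)*sin(7/2)/5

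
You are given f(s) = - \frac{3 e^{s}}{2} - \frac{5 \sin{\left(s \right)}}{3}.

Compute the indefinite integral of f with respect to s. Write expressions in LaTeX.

The integrand splits into summands that can be handled one at a time.
Check: d/ds[\frac{- 9 e^{s} + 10 \cos{\left(s \right)}}{6}] = - \frac{3 e^{s}}{2} - \frac{5 \sin{\left(s \right)}}{3} = f(s).

F(s) = \frac{- 9 e^{s} + 10 \cos{\left(s \right)}}{6} + C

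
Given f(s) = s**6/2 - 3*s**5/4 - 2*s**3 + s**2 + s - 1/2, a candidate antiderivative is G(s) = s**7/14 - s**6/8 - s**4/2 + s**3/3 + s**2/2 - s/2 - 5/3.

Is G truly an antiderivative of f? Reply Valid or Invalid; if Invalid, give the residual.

Valid. The derivative of G reproduces f.

d/ds[G] = s**6/2 - 3*s**5/4 - 2*s**3 + s**2 + s - 1/2
This equals f(s) exactly, so the claim holds.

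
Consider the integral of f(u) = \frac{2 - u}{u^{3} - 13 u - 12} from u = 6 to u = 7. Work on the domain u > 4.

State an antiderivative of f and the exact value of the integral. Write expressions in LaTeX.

Antiderivative: F(u) = - \frac{2 \log{\left(u - 4 \right)}}{35} - \frac{3 \log{\left(u + 1 \right)}}{10} + \frac{5 \log{\left(u + 3 \right)}}{14}; value = - \frac{5 \log{\left(9 \right)}}{14} - \frac{3 \log{\left(8 \right)}}{10} - \frac{2 \log{\left(3 \right)}}{35} + \frac{2 \log{\left(2 \right)}}{35} + \frac{3 \log{\left(7 \right)}}{10} + \frac{5 \log{\left(10 \right)}}{14}

Factor the denominator (\left(u - 4\right) \left(u + 1\right) \left(u + 3\right)) and decompose: f = \frac{5}{14 \left(u + 3\right)} - \frac{3}{10 \left(u + 1\right)} - \frac{2}{35 \left(u - 4\right)}; each piece integrates to a log, atan, or power term.
F(u) = - \frac{2 \log{\left(u - 4 \right)}}{35} - \frac{3 \log{\left(u + 1 \right)}}{10} + \frac{5 \log{\left(u + 3 \right)}}{14} is an antiderivative of f.
Check: d/du[- \frac{2 \log{\left(u - 4 \right)}}{35} - \frac{3 \log{\left(u + 1 \right)}}{10} + \frac{5 \log{\left(u + 3 \right)}}{14}] = \frac{2 - u}{u^{3} - 13 u - 12} = f(u).
F(7) = - \frac{3 \log{\left(8 \right)}}{10} - \frac{2 \log{\left(3 \right)}}{35} + \frac{5 \log{\left(10 \right)}}{14}; F(6) = - \frac{3 \log{\left(7 \right)}}{10} - \frac{2 \log{\left(2 \right)}}{35} + \frac{5 \log{\left(9 \right)}}{14}.
Integral = F(7) - F(6) = - \frac{5 \log{\left(9 \right)}}{14} - \frac{3 \log{\left(8 \right)}}{10} - \frac{2 \log{\left(3 \right)}}{35} + \frac{2 \log{\left(2 \right)}}{35} + \frac{3 \log{\left(7 \right)}}{10} + \frac{5 \log{\left(10 \right)}}{14}.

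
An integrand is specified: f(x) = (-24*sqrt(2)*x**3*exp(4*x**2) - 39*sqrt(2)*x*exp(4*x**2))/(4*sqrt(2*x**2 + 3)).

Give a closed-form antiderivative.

Recognize the product-rule pattern: f = u'v + uv' with u = -3*sqrt(x**2 + 3/2)/4, v = exp(4*x**2), so integration by parts undoes it.
Check: d/dx[-3*sqrt(2)*sqrt(2*x**2 + 3)*exp(4*x**2)/8] = (-24*sqrt(2)*x**3*exp(4*x**2) - 39*sqrt(2)*x*exp(4*x**2))/(4*sqrt(2*x**2 + 3)) = f(x).

An antiderivative is F(x) = -3*sqrt(2)*sqrt(2*x**2 + 3)*exp(4*x**2)/8.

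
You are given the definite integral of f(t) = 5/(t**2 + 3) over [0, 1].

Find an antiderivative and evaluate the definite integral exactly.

Antiderivative: F(t) = 5*sqrt(3)*atan(sqrt(3)*t/3)/3; value = 5*sqrt(3)*pi/18

Differentiate the proposed F(t) back; it has to land on f(t) exactly.
F(t) = 5*sqrt(3)*atan(sqrt(3)*t/3)/3 is an antiderivative of f.
Check: d/dt[5*sqrt(3)*atan(sqrt(3)*t/3)/3] = 5/(t**2 + 3) = f(t).
F(1) = 5*sqrt(3)*pi/18; F(0) = 0.
Integral = F(1) - F(0) = 5*sqrt(3)*pi/18.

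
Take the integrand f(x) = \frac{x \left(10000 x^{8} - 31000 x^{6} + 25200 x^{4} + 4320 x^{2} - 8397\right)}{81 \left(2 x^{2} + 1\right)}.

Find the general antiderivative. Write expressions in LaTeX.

A candidate is checked by its d/dx: the result must match f(x).
Check: d/dx[\left(\frac{5 x^{2}}{3} - 2\right)^{4} + \frac{3 \log{\left(2 x^{2} + 1 \right)}}{4}] = \frac{10000 x^{9} - 31000 x^{7} + 25200 x^{5} + 4320 x^{3} - 8397 x}{162 x^{2} + 81}, which equals f(x).

F(x) = \left(\frac{5 x^{2}}{3} - 2\right)^{4} + \frac{3 \log{\left(2 x^{2} + 1 \right)}}{4} + C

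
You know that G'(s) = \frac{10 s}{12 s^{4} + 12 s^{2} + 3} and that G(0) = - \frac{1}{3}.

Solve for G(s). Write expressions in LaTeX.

G(s) = \frac{1}{2} - \frac{5}{3 \left(4 s^{2} + 2\right)}

G'(s) matches the chain-rule pattern g'(h)*h' with inner function h(s) = 4 s^{2} + 2; substituting u = h(s) collapses the integral.
A general antiderivative is - \frac{5}{3 \left(4 s^{2} + 2\right)} + C.
The condition gives C = - \frac{1}{3} - (- \frac{5}{6}) = \frac{1}{2}.
So G(s) = \frac{1}{2} - \frac{5}{3 \left(4 s^{2} + 2\right)}.
Check: d/ds[\frac{1}{2} - \frac{5}{3 \left(4 s^{2} + 2\right)}] = \frac{10 s}{12 s^{4} + 12 s^{2} + 3} = G'(s).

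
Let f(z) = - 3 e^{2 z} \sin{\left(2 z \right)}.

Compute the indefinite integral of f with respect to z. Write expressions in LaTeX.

F(z) = - \frac{3 e^{2 z} \sin{\left(2 z \right)}}{4} + \frac{3 e^{2 z} \cos{\left(2 z \right)}}{4} + C

Since d/dz undoes antidifferentiation here, F'(z) = f(z) is required of F(z).
Check: d/dz[- \frac{3 e^{2 z} \sin{\left(2 z \right)}}{4} + \frac{3 e^{2 z} \cos{\left(2 z \right)}}{4}] = - 3 e^{2 z} \sin{\left(2 z \right)} = f(z).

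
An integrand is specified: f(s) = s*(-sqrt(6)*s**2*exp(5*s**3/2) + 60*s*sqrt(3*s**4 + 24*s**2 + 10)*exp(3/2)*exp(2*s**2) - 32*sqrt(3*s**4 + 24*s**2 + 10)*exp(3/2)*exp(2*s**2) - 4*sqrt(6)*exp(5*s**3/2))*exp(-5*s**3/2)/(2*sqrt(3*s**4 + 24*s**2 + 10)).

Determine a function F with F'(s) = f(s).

An antiderivative is F(s) = -sqrt(s**4/2 + 4*s**2 + 5/3)/2 - 4*exp(3/2)*exp(2*s**2)*exp(-5*s**3/2).

Check any antiderivative F(s) by computing F'(s) and comparing it with f(s).
Check: d/ds[-sqrt(s**4/2 + 4*s**2 + 5/3)/2 - 4*exp(3/2)*exp(2*s**2)*exp(-5*s**3/2)] = (-sqrt(6)*s**3*exp(5*s**3/2) + 60*s**2*sqrt(3*s**4 + 24*s**2 + 10)*exp(3/2)*exp(2*s**2) - 32*s*sqrt(3*s**4 + 24*s**2 + 10)*exp(3/2)*exp(2*s**2) - 4*sqrt(6)*s*exp(5*s**3/2))*exp(-5*s**3/2)/(2*sqrt(3*s**4 + 24*s**2 + 10)), which equals f(s).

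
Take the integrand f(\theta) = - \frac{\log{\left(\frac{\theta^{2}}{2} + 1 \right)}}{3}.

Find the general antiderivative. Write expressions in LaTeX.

An antiderivative F(\theta) passes only if d/d\theta[F] lands on f(\theta) exactly.
Check: d/d\theta[\frac{- \theta \log{\left(\frac{\theta^{2}}{2} + 1 \right)} + 2 \theta - 2 \sqrt{2} \operatorname{atan}{\left(\frac{\sqrt{2} \theta}{2} \right)}}{3}] = - \frac{\log{\left(\frac{\theta^{2}}{2} + 1 \right)}}{3} = f(\theta).

F(\theta) = \frac{- \theta \log{\left(\frac{\theta^{2}}{2} + 1 \right)} + 2 \theta - 2 \sqrt{2} \operatorname{atan}{\left(\frac{\sqrt{2} \theta}{2} \right)}}{3} + C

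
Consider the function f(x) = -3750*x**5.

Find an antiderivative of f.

A first test for any F(x): its x-derivative must equal f(x) identically.
Check: d/dx[-625*x**6] = -3750*x**5 = f(x).

An antiderivative is F(x) = -625*x**6.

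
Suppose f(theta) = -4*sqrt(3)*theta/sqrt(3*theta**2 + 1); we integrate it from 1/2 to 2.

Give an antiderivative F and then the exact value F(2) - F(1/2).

The substitution u = 4*theta**2 + 4/3 works: f is exactly (dF/du)*(du/dtheta) for that inner function.
F(theta) = -2*sqrt(4*theta**2 + 4/3) is an antiderivative of f.
Check: d/dtheta[-2*sqrt(4*theta**2 + 4/3)] = -4*sqrt(3)*theta/sqrt(3*theta**2 + 1) = f(theta).
F(2) = -4*sqrt(39)/3; F(1/2) = -2*sqrt(21)/3.
Integral = F(2) - F(1/2) = -4*sqrt(39)/3 + 2*sqrt(21)/3.

Antiderivative: F(theta) = -2*sqrt(4*theta**2 + 4/3); value = -4*sqrt(39)/3 + 2*sqrt(21)/3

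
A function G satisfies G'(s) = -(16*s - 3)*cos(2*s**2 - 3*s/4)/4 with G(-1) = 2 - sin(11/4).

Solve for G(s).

G(s) = 2 - sin(2*s**2 - 3*s/4)

G'(s) matches the chain-rule pattern g'(h)*h' with inner function h(s) = 2*s**2 - 3*s/4; substituting u = h(s) collapses the integral.
A general antiderivative is -sin(2*s**2 - 3*s/4) + C.
The condition gives C = 2 - sin(11/4) - (-sin(11/4)) = 2.
So G(s) = 2 - sin(2*s**2 - 3*s/4).
Check: d/ds[2 - sin(2*s**2 - 3*s/4)] = -4*s*cos(2*s**2 - 3*s/4) + 3*cos(2*s**2 - 3*s/4)/4, which equals G'(s).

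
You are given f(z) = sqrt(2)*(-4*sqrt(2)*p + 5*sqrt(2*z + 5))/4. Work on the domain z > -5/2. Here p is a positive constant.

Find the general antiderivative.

Differentiate the proposed F(z) back; it has to land on f(z) exactly.
Check: d/dz[(-24*p*z + 5*sqrt(2)*(2*z + 5)**(3/2))/12] = -2*p + 5*sqrt(2)*sqrt(2*z + 5)/4, which equals f(z).

F(z) = (-24*p*z + 5*sqrt(2)*(2*z + 5)**(3/2))/12 + C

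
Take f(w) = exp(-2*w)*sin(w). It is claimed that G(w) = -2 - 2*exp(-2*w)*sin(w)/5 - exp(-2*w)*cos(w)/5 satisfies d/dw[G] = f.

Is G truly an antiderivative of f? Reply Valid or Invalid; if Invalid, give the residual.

Valid: G'(w) = f(w).

d/dw[G] = exp(-2*w)*sin(w)
This equals f(w) exactly, so the claim holds.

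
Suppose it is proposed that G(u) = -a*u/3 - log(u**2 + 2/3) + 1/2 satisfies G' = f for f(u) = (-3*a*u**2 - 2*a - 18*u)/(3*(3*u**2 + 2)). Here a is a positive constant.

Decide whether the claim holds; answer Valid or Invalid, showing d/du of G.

Valid. The derivative of G reproduces f.

d/du[G] = (-3*a*u**2 - 2*a - 18*u)/(9*u**2 + 6)
This equals f(u) exactly, so the claim holds.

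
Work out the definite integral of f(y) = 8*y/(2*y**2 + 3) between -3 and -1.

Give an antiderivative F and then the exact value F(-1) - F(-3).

f matches the chain-rule pattern g'(h)*h' with inner function h(y) = y**2 + 3/2; substituting u = h(y) collapses the integral.
F(y) = 2*log(y**2 + 3/2) is an antiderivative of f.
Check: d/dy[2*log(y**2 + 3/2)] = 8*y/(2*y**2 + 3) = f(y).
F(-1) = 2*log(5/2); F(-3) = 2*log(21/2).
Integral = F(-1) - F(-3) = -2*log(21/2) + 2*log(5/2).

Antiderivative: F(y) = 2*log(y**2 + 3/2); value = -2*log(21/2) + 2*log(5/2)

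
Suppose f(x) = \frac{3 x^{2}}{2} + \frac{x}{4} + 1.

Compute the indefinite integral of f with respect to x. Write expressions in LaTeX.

F(x) = \frac{x^{3}}{2} + \frac{x^{2}}{8} + x + C

Integrate term by term and add the pieces.
Check: d/dx[\frac{x^{3}}{2} + \frac{x^{2}}{8} + x] = \frac{3 x^{2}}{2} + \frac{x}{4} + 1 = f(x).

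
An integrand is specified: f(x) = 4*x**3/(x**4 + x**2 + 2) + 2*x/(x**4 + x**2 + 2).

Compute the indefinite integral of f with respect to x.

f matches the chain-rule pattern g'(h)*h' with inner function h(x) = x**4 + x**2 + 2; substituting u = h(x) collapses the integral.
Check: d/dx[log(x**4 + x**2 + 2)] = (4*x**3 + 2*x)/(x**4 + x**2 + 2), which equals f(x).

F(x) = log(x**4 + x**2 + 2) + C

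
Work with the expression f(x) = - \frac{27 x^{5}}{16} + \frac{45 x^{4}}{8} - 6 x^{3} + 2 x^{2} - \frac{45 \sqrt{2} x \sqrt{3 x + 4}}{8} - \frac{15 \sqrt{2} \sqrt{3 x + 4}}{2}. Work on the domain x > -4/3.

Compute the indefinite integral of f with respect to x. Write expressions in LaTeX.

The integrand splits into summands that can be handled one at a time.
Check: d/dx[- 2 \left(\frac{3 x}{2} + 2\right)^{\frac{5}{2}} + \frac{2 \left(- \frac{3 x^{2}}{4} + x\right)^{3}}{3}] = \frac{\sqrt{2} \left(- 27 \sqrt{2} x^{5} + 90 \sqrt{2} x^{4} - 96 \sqrt{2} x^{3} + 32 \sqrt{2} x^{2} - 180 x \sqrt{3 x + 4} - 240 \sqrt{3 x + 4}\right)}{32}, which equals f(x).

F(x) = - 2 \left(\frac{3 x}{2} + 2\right)^{\frac{5}{2}} + \frac{2 \left(- \frac{3 x^{2}}{4} + x\right)^{3}}{3} + C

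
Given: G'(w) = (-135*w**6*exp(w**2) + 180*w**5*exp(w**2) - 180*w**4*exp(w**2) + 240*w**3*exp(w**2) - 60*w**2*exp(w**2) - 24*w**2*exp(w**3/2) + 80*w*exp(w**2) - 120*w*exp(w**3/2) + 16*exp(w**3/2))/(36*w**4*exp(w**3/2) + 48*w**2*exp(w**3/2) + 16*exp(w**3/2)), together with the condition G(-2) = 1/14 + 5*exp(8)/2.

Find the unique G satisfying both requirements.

Any candidate G(w) must reproduce the stated G'(w) exactly.
A general antiderivative is (w + 5/2)/(3*w**2/2 + 1) + 5*exp(-w**3/2 + w**2)/2 + C.
The condition gives C = 1/14 + 5*exp(8)/2 - (1/14 + 5*exp(8)/2) = 0.
So G(w) = (15*w**2*exp(w**2)*exp(-w**3/2) + 4*w + 10*exp(w**2)*exp(-w**3/2) + 10)/(2*(3*w**2 + 2)).
Check: d/dw[(15*w**2*exp(w**2)*exp(-w**3/2) + 4*w + 10*exp(w**2)*exp(-w**3/2) + 10)/(2*(3*w**2 + 2))] = (-135*w**6*exp(w**2)*exp(w**3/2) + 180*w**5*exp(w**2)*exp(w**3/2) - 180*w**4*exp(w**2)*exp(w**3/2) + 240*w**3*exp(w**2)*exp(w**3/2) - 60*w**2*exp(w**2)*exp(w**3/2) - 24*w**2*exp(w**3) + 80*w*exp(w**2)*exp(w**3/2) - 120*w*exp(w**3) + 16*exp(w**3))/(36*w**4*exp(w**3) + 48*w**2*exp(w**3) + 16*exp(w**3)), which equals G'(w).

G(w) = (15*w**2*exp(w**2)*exp(-w**3/2) + 4*w + 10*exp(w**2)*exp(-w**3/2) + 10)/(2*(3*w**2 + 2))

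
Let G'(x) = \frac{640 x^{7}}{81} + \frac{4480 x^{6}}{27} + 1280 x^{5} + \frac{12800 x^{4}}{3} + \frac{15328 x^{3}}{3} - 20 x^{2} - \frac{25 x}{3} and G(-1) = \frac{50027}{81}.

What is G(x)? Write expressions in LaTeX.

G(x) = \frac{160 x^{8} + 3840 x^{7} + 34560 x^{6} + 138240 x^{5} + 206928 x^{4} - 1080 x^{3} - 675 x^{2} + 81}{162}

The integrand splits into summands that can be handled one at a time.
A general antiderivative is - \frac{2 \left(- 2 x^{2} - \frac{5 x}{2}\right)^{2}}{3} + 5 \left(\frac{2 x^{2}}{3} + 4 x\right)^{4} + C.
The condition gives C = \frac{50027}{81} - (\frac{99973}{162}) = \frac{1}{2}.
So G(x) = \frac{160 x^{8} + 3840 x^{7} + 34560 x^{6} + 138240 x^{5} + 206928 x^{4} - 1080 x^{3} - 675 x^{2} + 81}{162}.
Check: d/dx[\frac{160 x^{8} + 3840 x^{7} + 34560 x^{6} + 138240 x^{5} + 206928 x^{4} - 1080 x^{3} - 675 x^{2} + 81}{162}] = \frac{640 x^{7}}{81} + \frac{4480 x^{6}}{27} + 1280 x^{5} + \frac{12800 x^{4}}{3} + \frac{15328 x^{3}}{3} - 20 x^{2} - \frac{25 x}{3} = G'(x).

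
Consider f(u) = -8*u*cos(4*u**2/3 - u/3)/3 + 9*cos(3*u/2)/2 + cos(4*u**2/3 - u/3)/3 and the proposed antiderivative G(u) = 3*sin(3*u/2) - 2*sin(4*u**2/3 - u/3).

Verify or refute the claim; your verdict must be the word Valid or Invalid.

Invalid: d/du[G] - f = -8*u*cos(4*u**2/3 - u/3)/3 + cos(4*u**2/3 - u/3)/3, which is not 0.

d/du[G] = -16*u*cos(4*u**2/3 - u/3)/3 + 9*cos(3*u/2)/2 + 2*cos(4*u**2/3 - u/3)/3
d/du[G] - f(u) = -8*u*cos(4*u**2/3 - u/3)/3 + cos(4*u**2/3 - u/3)/3 != 0.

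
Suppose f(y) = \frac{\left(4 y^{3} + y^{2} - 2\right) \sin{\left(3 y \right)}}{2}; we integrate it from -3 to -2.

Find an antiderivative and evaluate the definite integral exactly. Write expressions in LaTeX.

Check any antiderivative F(y) by computing F'(y) and comparing it with f(y).
F(y) = - \frac{2 y^{3} \cos{\left(3 y \right)}}{3} + \frac{2 y^{2} \sin{\left(3 y \right)}}{3} - \frac{y^{2} \cos{\left(3 y \right)}}{6} + \frac{y \sin{\left(3 y \right)}}{9} + \frac{4 y \cos{\left(3 y \right)}}{9} - \frac{4 \sin{\left(3 y \right)}}{27} + \frac{10 \cos{\left(3 y \right)}}{27} is an antiderivative of f.
Check: d/dy[- \frac{2 y^{3} \cos{\left(3 y \right)}}{3} + \frac{2 y^{2} \sin{\left(3 y \right)}}{3} - \frac{y^{2} \cos{\left(3 y \right)}}{6} + \frac{y \sin{\left(3 y \right)}}{9} + \frac{4 y \cos{\left(3 y \right)}}{9} - \frac{4 \sin{\left(3 y \right)}}{27} + \frac{10 \cos{\left(3 y \right)}}{27}] = 2 y^{3} \sin{\left(3 y \right)} + \frac{y^{2} \sin{\left(3 y \right)}}{2} - \sin{\left(3 y \right)}, which equals f(y).
F(-2) = - \frac{62 \sin{\left(6 \right)}}{27} + \frac{112 \cos{\left(6 \right)}}{27}; F(-3) = \frac{839 \cos{\left(9 \right)}}{54} - \frac{149 \sin{\left(9 \right)}}{27}.
Integral = F(-2) - F(-3) = - \frac{62 \sin{\left(6 \right)}}{27} + \frac{149 \sin{\left(9 \right)}}{27} + \frac{112 \cos{\left(6 \right)}}{27} - \frac{839 \cos{\left(9 \right)}}{54}.

Antiderivative: F(y) = - \frac{2 y^{3} \cos{\left(3 y \right)}}{3} + \frac{2 y^{2} \sin{\left(3 y \right)}}{3} - \frac{y^{2} \cos{\left(3 y \right)}}{6} + \frac{y \sin{\left(3 y \right)}}{9} + \frac{4 y \cos{\left(3 y \right)}}{9} - \frac{4 \sin{\left(3 y \right)}}{27} + \frac{10 \cos{\left(3 y \right)}}{27}; value = - \frac{62 \sin{\left(6 \right)}}{27} + \frac{149 \sin{\left(9 \right)}}{27} + \frac{112 \cos{\left(6 \right)}}{27} - \frac{839 \cos{\left(9 \right)}}{54}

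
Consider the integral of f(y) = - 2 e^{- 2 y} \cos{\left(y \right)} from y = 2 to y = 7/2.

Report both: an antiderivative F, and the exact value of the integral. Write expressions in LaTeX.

Antiderivative: F(y) = - \frac{2 e^{- 2 y} \sin{\left(y \right)}}{5} + \frac{4 e^{- 2 y} \cos{\left(y \right)}}{5}; value = \frac{4 \cos{\left(\frac{7}{2} \right)}}{5 e^{7}} - \frac{2 \sin{\left(\frac{7}{2} \right)}}{5 e^{7}} - \frac{4 \cos{\left(2 \right)}}{5 e^{4}} + \frac{2 \sin{\left(2 \right)}}{5 e^{4}}

Recover f(y) by differentiating a candidate F(y); any mismatch rules it out.
F(y) = - \frac{2 e^{- 2 y} \sin{\left(y \right)}}{5} + \frac{4 e^{- 2 y} \cos{\left(y \right)}}{5} is an antiderivative of f.
Check: d/dy[- \frac{2 e^{- 2 y} \sin{\left(y \right)}}{5} + \frac{4 e^{- 2 y} \cos{\left(y \right)}}{5}] = - 2 e^{- 2 y} \cos{\left(y \right)} = f(y).
F(7/2) = \frac{4 \cos{\left(\frac{7}{2} \right)}}{5 e^{7}} - \frac{2 \sin{\left(\frac{7}{2} \right)}}{5 e^{7}}; F(2) = - \frac{2 \sin{\left(2 \right)}}{5 e^{4}} + \frac{4 \cos{\left(2 \right)}}{5 e^{4}}.
Integral = F(7/2) - F(2) = \frac{4 \cos{\left(\frac{7}{2} \right)}}{5 e^{7}} - \frac{2 \sin{\left(\frac{7}{2} \right)}}{5 e^{7}} - \frac{4 \cos{\left(2 \right)}}{5 e^{4}} + \frac{2 \sin{\left(2 \right)}}{5 e^{4}}.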